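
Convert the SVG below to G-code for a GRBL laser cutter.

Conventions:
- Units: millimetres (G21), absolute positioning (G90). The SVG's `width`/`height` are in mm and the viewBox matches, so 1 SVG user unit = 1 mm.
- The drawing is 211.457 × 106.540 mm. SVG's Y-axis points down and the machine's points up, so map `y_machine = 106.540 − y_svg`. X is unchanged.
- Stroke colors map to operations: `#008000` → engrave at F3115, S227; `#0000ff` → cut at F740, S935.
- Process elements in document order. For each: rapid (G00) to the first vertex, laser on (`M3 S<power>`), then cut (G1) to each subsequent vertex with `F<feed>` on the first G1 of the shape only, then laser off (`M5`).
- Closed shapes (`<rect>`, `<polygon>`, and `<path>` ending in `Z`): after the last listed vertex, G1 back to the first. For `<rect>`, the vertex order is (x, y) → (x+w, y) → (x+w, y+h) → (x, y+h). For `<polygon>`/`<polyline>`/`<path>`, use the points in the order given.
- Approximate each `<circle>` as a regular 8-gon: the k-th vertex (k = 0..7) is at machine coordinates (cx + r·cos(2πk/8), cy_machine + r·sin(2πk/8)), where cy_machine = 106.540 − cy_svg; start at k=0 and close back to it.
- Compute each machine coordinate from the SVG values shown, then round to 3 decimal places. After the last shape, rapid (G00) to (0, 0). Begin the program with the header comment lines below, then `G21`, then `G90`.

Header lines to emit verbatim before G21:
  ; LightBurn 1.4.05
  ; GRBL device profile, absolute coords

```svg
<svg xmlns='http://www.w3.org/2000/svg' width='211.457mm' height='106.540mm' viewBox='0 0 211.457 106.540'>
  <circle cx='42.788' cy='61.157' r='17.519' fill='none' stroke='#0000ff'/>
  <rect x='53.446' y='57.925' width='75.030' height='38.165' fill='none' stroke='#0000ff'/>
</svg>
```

; LightBurn 1.4.05
; GRBL device profile, absolute coords
G21
G90
G00 X60.307 Y45.383
M3 S935
G1 X55.176 Y57.771 F740
G1 X42.788 Y62.902
G1 X30.400 Y57.771
G1 X25.269 Y45.383
G1 X30.400 Y32.995
G1 X42.788 Y27.864
G1 X55.176 Y32.995
G1 X60.307 Y45.383
M5
G00 X53.446 Y48.615
M3 S935
G1 X128.476 Y48.615 F740
G1 X128.476 Y10.450
G1 X53.446 Y10.450
G1 X53.446 Y48.615
M5
G00 X0.000 Y0.000

Since the viewBox matches the mm dimensions, user units are millimetres directly. The only transform is the Y-flip y_m = 106.540 − y_svg.

Shape 1 is a circle drawn with `<circle>`. Its stroke #0000ff means cut at S935, F740. After flipping Y the toolpath is (60.307,45.383) → (55.176,57.771) → (42.788,62.902) → (30.400,57.771) → (25.269,45.383) → (30.400,32.995) → (42.788,27.864) → (55.176,32.995) → (60.307,45.383), returning to the start.

Shape 2 is a rectangle drawn with `<rect>`. Its stroke #0000ff means cut at S935, F740. After flipping Y the toolpath is (53.446,48.615) → (128.476,48.615) → (128.476,10.450) → (53.446,10.450) → (53.446,48.615), returning to the start.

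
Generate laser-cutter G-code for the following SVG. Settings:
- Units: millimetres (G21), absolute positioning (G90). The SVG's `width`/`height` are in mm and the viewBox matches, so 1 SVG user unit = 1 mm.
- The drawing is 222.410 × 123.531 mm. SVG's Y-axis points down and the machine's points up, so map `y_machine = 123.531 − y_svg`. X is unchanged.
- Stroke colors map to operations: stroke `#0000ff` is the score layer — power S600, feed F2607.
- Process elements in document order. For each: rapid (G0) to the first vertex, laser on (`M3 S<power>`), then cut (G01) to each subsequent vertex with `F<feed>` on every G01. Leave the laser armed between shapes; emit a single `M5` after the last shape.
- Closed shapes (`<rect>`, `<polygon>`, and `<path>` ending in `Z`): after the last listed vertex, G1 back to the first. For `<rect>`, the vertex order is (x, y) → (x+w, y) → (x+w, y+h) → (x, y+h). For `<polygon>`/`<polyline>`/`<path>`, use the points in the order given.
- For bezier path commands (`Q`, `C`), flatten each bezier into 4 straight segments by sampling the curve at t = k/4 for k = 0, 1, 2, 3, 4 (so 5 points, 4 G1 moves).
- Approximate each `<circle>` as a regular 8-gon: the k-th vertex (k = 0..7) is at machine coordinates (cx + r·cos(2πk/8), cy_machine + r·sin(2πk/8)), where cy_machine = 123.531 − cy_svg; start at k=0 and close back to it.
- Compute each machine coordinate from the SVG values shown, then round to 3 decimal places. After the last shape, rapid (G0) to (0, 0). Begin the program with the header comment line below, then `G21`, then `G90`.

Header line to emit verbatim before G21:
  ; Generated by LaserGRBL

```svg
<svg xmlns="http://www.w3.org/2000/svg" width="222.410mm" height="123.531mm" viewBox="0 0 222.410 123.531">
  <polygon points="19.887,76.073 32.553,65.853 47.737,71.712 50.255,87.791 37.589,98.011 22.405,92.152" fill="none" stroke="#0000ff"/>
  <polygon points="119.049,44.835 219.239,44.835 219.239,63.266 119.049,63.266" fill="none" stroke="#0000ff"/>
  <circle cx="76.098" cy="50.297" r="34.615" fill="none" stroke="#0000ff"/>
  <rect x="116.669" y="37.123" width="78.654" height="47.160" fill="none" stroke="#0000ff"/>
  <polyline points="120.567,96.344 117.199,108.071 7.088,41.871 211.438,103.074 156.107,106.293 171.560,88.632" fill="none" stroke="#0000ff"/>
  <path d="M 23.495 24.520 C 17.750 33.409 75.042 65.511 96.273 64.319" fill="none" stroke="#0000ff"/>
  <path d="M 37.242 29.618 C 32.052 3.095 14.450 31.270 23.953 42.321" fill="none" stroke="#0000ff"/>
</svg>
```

viewBox `0 0 222.410 123.531` with mm width/height → 1 unit = 1 mm. Flip: y_m = 123.531 − y_svg.

**Shape 1** — `<polygon>` regular polygon, stroke `#0000ff` → score (S600, F2607). Machine vertices: (19.887,47.458) → (32.553,57.678) → (47.737,51.819) → (50.255,35.740) → (37.589,25.520) → (22.405,31.379) → (19.887,47.458). Closed: final G1 returns to the first vertex.

**Shape 2** — `<polygon>` rectangle, stroke `#0000ff` → score (S600, F2607). Machine vertices: (119.049,78.696) → (219.239,78.696) → (219.239,60.265) → (119.049,60.265) → (119.049,78.696). Closed: final G1 returns to the first vertex.

**Shape 3** — `<circle>` circle, stroke `#0000ff` → score (S600, F2607). Machine vertices: (110.713,73.234) → (100.575,97.711) → (76.098,107.849) → (51.621,97.711) → (41.483,73.234) → (51.621,48.757) → (76.098,38.619) → (100.575,48.757) → (110.713,73.234). Closed: final G1 returns to the first vertex.

**Shape 4** — `<rect>` rectangle, stroke `#0000ff` → score (S600, F2607). Machine vertices: (116.669,86.408) → (195.323,86.408) → (195.323,39.248) → (116.669,39.248) → (116.669,86.408). Closed: final G1 returns to the first vertex.

**Shape 5** — `<polyline>` open polyline, stroke `#0000ff` → score (S600, F2607). Machine vertices: (120.567,27.187) → (117.199,15.460) → (7.088,81.660) → (211.438,20.457) → (156.107,17.238) → (171.560,34.899). Open path.

**Shape 6** — `<path>` cubic bezier, stroke `#0000ff` → score (S600, F2607). Control points (SVG): P0=(23.495,24.520), P1=(17.750,33.409), P2=(75.042,65.511), P3=(96.273,64.319); sampled at t=k/4. Machine vertices: (23.495,99.011) → (29.457,88.875) → (49.768,75.331) → (75.137,63.678) → (96.273,59.212). Open path.

**Shape 7** — `<path>` cubic bezier, stroke `#0000ff` → score (S600, F2607). Control points (SVG): P0=(37.242,29.618), P1=(32.052,3.095), P2=(14.450,31.270), P3=(23.953,42.321); sampled at t=k/4. Machine vertices: (37.242,93.913) → (31.640,104.672) → (25.088,101.652) → (21.290,91.587) → (23.953,81.210). Open path.

; Generated by LaserGRBL
G21
G90
G0 X19.887 Y47.458
M3 S600
G01 X32.553 Y57.678 F2607
G01 X47.737 Y51.819 F2607
G01 X50.255 Y35.740 F2607
G01 X37.589 Y25.520 F2607
G01 X22.405 Y31.379 F2607
G01 X19.887 Y47.458 F2607
G0 X119.049 Y78.696
M3 S600
G01 X219.239 Y78.696 F2607
G01 X219.239 Y60.265 F2607
G01 X119.049 Y60.265 F2607
G01 X119.049 Y78.696 F2607
G0 X110.713 Y73.234
M3 S600
G01 X100.575 Y97.711 F2607
G01 X76.098 Y107.849 F2607
G01 X51.621 Y97.711 F2607
G01 X41.483 Y73.234 F2607
G01 X51.621 Y48.757 F2607
G01 X76.098 Y38.619 F2607
G01 X100.575 Y48.757 F2607
G01 X110.713 Y73.234 F2607
G0 X116.669 Y86.408
M3 S600
G01 X195.323 Y86.408 F2607
G01 X195.323 Y39.248 F2607
G01 X116.669 Y39.248 F2607
G01 X116.669 Y86.408 F2607
G0 X120.567 Y27.187
M3 S600
G01 X117.199 Y15.460 F2607
G01 X7.088 Y81.660 F2607
G01 X211.438 Y20.457 F2607
G01 X156.107 Y17.238 F2607
G01 X171.560 Y34.899 F2607
G0 X23.495 Y99.011
M3 S600
G01 X29.457 Y88.875 F2607
G01 X49.768 Y75.331 F2607
G01 X75.137 Y63.678 F2607
G01 X96.273 Y59.212 F2607
G0 X37.242 Y93.913
M3 S600
G01 X31.640 Y104.672 F2607
G01 X25.088 Y101.652 F2607
G01 X21.290 Y91.587 F2607
G01 X23.953 Y81.210 F2607
M5
G0 X0.000 Y0.000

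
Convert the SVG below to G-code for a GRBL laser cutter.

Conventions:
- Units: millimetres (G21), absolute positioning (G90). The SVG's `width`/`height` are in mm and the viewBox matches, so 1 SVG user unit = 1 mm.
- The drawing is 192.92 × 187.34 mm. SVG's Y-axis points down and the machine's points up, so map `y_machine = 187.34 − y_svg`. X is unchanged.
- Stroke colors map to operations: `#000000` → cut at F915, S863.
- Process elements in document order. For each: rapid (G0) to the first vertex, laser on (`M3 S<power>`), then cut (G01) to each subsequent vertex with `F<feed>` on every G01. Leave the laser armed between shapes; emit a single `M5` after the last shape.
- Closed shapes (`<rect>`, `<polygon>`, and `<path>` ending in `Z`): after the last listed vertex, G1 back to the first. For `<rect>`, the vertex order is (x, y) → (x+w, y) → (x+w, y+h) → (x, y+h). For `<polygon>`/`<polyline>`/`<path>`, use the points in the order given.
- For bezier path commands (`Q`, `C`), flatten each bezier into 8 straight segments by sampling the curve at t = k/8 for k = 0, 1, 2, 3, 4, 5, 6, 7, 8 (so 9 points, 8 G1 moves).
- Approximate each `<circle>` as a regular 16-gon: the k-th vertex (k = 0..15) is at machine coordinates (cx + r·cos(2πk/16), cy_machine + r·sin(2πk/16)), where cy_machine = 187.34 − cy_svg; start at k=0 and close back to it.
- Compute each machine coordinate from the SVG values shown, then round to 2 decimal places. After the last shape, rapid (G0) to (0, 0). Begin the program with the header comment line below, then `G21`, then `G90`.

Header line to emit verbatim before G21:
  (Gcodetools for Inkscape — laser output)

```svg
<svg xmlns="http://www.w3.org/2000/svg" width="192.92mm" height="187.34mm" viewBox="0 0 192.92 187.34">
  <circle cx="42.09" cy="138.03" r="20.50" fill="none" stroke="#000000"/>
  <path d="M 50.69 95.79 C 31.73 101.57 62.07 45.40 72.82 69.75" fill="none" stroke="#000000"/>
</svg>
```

(Gcodetools for Inkscape — laser output)
G21
G90
G0 X62.59 Y49.31
M3 S863
G01 X61.03 Y57.16 F915
G01 X56.59 Y63.81 F915
G01 X49.94 Y68.25 F915
G01 X42.09 Y69.81 F915
G01 X34.24 Y68.25 F915
G01 X27.59 Y63.81 F915
G01 X23.15 Y57.16 F915
G01 X21.59 Y49.31 F915
G01 X23.15 Y41.46 F915
G01 X27.59 Y34.81 F915
G01 X34.24 Y30.37 F915
G01 X42.09 Y28.81 F915
G01 X49.94 Y30.37 F915
G01 X56.59 Y34.81 F915
G01 X61.03 Y41.46 F915
G01 X62.59 Y49.31 F915
G0 X50.69 Y91.55
M3 S863
G01 X45.76 Y92.01 F915
G01 X44.64 Y96.60 F915
G01 X46.53 Y103.67 F915
G01 X50.61 Y111.53 F915
G01 X56.09 Y118.53 F915
G01 X62.16 Y122.98 F915
G01 X68.01 Y123.23 F915
G01 X72.82 Y117.59 F915
M5
G0 X0.00 Y0.00

viewBox `0 0 192.92 187.34` with mm width/height → 1 unit = 1 mm. Flip: y_m = 187.34 − y_svg.

**Shape 1** — `<circle>` circle, stroke `#000000` → cut (S863, F915). Machine vertices: (62.59,49.31) → (61.03,57.16) → (56.59,63.81) → (49.94,68.25) → (42.09,69.81) → (34.24,68.25) → (27.59,63.81) → (23.15,57.16) → (21.59,49.31) → (23.15,41.46) → (27.59,34.81) → (34.24,30.37) → (42.09,28.81) → (49.94,30.37) → (56.59,34.81) → (61.03,41.46) → (62.59,49.31). Closed: final G1 returns to the first vertex.

**Shape 2** — `<path>` cubic bezier, stroke `#000000` → cut (S863, F915). Control points (SVG): P0=(50.69,95.79), P1=(31.73,101.57), P2=(62.07,45.40), P3=(72.82,69.75); sampled at t=k/8. Machine vertices: (50.69,91.55) → (45.76,92.01) → (44.64,96.60) → (46.53,103.67) → (50.61,111.53) → (56.09,118.53) → (62.16,122.98) → (68.01,123.23) → (72.82,117.59). Open path.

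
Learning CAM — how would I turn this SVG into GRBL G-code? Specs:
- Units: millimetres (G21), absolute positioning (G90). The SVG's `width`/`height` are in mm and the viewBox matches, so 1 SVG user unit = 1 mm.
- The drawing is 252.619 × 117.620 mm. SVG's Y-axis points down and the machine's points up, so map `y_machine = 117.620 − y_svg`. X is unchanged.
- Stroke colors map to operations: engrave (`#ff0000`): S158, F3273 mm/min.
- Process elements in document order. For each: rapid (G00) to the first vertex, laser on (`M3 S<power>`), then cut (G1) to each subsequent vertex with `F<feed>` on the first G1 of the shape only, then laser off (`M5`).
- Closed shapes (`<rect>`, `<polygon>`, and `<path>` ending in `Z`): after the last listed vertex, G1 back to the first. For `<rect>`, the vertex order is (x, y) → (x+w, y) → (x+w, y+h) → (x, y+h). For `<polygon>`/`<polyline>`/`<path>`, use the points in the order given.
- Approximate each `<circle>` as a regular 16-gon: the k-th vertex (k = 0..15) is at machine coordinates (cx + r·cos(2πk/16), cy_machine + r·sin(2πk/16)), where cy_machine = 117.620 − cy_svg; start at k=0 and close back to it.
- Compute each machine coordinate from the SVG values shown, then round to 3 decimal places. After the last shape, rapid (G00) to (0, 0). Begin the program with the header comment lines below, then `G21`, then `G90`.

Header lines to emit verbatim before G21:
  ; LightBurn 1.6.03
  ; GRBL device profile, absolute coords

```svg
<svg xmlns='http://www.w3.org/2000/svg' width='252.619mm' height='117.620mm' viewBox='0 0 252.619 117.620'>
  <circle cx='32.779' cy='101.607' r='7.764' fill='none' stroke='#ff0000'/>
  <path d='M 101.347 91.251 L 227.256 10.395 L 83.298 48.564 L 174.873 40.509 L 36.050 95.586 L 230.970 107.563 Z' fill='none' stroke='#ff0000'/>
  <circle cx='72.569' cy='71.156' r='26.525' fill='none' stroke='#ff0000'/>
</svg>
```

; LightBurn 1.6.03
; GRBL device profile, absolute coords
G21
G90
G00 X40.543 Y16.013
M3 S158
G1 X39.952 Y18.984 F3273
G1 X38.269 Y21.503
G1 X35.750 Y23.186
G1 X32.779 Y23.777
G1 X29.808 Y23.186
G1 X27.289 Y21.503
G1 X25.606 Y18.984
G1 X25.015 Y16.013
G1 X25.606 Y13.042
G1 X27.289 Y10.523
G1 X29.808 Y8.840
G1 X32.779 Y8.249
G1 X35.750 Y8.840
G1 X38.269 Y10.523
G1 X39.952 Y13.042
G1 X40.543 Y16.013
M5
G00 X101.347 Y26.369
M3 S158
G1 X227.256 Y107.225 F3273
G1 X83.298 Y69.056
G1 X174.873 Y77.111
G1 X36.050 Y22.034
G1 X230.970 Y10.057
G1 X101.347 Y26.369
M5
G00 X99.094 Y46.464
M3 S158
G1 X97.075 Y56.615 F3273
G1 X91.325 Y65.220
G1 X82.720 Y70.970
G1 X72.569 Y72.989
G1 X62.418 Y70.970
G1 X53.813 Y65.220
G1 X48.063 Y56.615
G1 X46.044 Y46.464
G1 X48.063 Y36.313
G1 X53.813 Y27.708
G1 X62.418 Y21.958
G1 X72.569 Y19.939
G1 X82.720 Y21.958
G1 X91.325 Y27.708
G1 X97.075 Y36.313
G1 X99.094 Y46.464
M5
G00 X0.000 Y0.000

1 u = 1 mm; y_m = 117.620 − y.

[1] `<circle>` circle, #ff0000→engrave S158 F3273: (40.543,16.013) → (39.952,18.984) → (38.269,21.503) → (35.750,23.186) → (32.779,23.777) → (29.808,23.186) → (27.289,21.503) → (25.606,18.984) → (25.015,16.013) → (25.606,13.042) → (27.289,10.523) → (29.808,8.840) → (32.779,8.249) → (35.750,8.840) → (38.269,10.523) → (39.952,13.042) → (40.543,16.013) (closed)

[2] `<path>` closed polygon, #ff0000→engrave S158 F3273: (101.347,26.369) → (227.256,107.225) → (83.298,69.056) → (174.873,77.111) → (36.050,22.034) → (230.970,10.057) → (101.347,26.369) (closed)

[3] `<circle>` circle, #ff0000→engrave S158 F3273: (99.094,46.464) → (97.075,56.615) → (91.325,65.220) → (82.720,70.970) → (72.569,72.989) → (62.418,70.970) → (53.813,65.220) → (48.063,56.615) → (46.044,46.464) → (48.063,36.313) → (53.813,27.708) → (62.418,21.958) → (72.569,19.939) → (82.720,21.958) → (91.325,27.708) → (97.075,36.313) → (99.094,46.464) (closed)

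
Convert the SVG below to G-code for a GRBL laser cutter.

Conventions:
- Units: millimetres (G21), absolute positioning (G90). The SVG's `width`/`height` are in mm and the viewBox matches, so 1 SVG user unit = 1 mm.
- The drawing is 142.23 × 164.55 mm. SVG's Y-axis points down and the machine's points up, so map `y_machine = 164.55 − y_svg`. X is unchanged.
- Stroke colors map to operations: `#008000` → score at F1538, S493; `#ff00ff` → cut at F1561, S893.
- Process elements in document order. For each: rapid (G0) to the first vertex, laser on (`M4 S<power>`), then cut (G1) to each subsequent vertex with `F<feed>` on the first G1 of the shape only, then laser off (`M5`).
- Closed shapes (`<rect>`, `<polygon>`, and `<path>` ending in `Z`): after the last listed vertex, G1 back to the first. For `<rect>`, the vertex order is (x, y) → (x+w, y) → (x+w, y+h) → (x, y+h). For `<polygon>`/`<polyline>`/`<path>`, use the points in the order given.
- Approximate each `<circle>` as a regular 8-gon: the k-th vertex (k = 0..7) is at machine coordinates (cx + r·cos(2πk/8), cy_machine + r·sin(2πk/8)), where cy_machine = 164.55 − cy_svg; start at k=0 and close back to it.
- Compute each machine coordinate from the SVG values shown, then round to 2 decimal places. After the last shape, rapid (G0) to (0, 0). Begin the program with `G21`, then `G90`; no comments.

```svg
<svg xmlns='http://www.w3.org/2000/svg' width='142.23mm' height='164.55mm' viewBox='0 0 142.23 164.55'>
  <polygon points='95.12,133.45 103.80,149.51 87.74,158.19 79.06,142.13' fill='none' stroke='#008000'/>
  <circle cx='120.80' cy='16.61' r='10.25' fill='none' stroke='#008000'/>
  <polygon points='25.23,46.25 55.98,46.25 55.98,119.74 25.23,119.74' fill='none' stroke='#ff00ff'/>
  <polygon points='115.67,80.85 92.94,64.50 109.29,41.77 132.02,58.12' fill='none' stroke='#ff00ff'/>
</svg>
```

G21
G90
G0 X95.12 Y31.10
M4 S493
G1 X103.80 Y15.04 F1538
G1 X87.74 Y6.36
G1 X79.06 Y22.42
G1 X95.12 Y31.10
M5
G0 X131.05 Y147.94
M4 S493
G1 X128.05 Y155.19 F1538
G1 X120.80 Y158.19
G1 X113.55 Y155.19
G1 X110.55 Y147.94
G1 X113.55 Y140.69
G1 X120.80 Y137.69
G1 X128.05 Y140.69
G1 X131.05 Y147.94
M5
G0 X25.23 Y118.30
M4 S893
G1 X55.98 Y118.30 F1561
G1 X55.98 Y44.81
G1 X25.23 Y44.81
G1 X25.23 Y118.30
M5
G0 X115.67 Y83.70
M4 S893
G1 X92.94 Y100.05 F1561
G1 X109.29 Y122.78
G1 X132.02 Y106.43
G1 X115.67 Y83.70
M5
G0 X0.00 Y0.00

Since the viewBox matches the mm dimensions, user units are millimetres directly. The only transform is the Y-flip y_m = 164.55 − y_svg.

Shape 1 is a regular polygon drawn with `<polygon>`. Its stroke #008000 means score at S493, F1538. After flipping Y the toolpath is (95.12,31.10) → (103.80,15.04) → (87.74,6.36) → (79.06,22.42) → (95.12,31.10), returning to the start.

Shape 2 is a circle drawn with `<circle>`. Its stroke #008000 means score at S493, F1538. After flipping Y the toolpath is (131.05,147.94) → (128.05,155.19) → (120.80,158.19) → (113.55,155.19) → (110.55,147.94) → (113.55,140.69) → (120.80,137.69) → (128.05,140.69) → (131.05,147.94), returning to the start.

Shape 3 is a rectangle drawn with `<polygon>`. Its stroke #ff00ff means cut at S893, F1561. After flipping Y the toolpath is (25.23,118.30) → (55.98,118.30) → (55.98,44.81) → (25.23,44.81) → (25.23,118.30), returning to the start.

Shape 4 is a regular polygon drawn with `<polygon>`. Its stroke #ff00ff means cut at S893, F1561. After flipping Y the toolpath is (115.67,83.70) → (92.94,100.05) → (109.29,122.78) → (132.02,106.43) → (115.67,83.70), returning to the start.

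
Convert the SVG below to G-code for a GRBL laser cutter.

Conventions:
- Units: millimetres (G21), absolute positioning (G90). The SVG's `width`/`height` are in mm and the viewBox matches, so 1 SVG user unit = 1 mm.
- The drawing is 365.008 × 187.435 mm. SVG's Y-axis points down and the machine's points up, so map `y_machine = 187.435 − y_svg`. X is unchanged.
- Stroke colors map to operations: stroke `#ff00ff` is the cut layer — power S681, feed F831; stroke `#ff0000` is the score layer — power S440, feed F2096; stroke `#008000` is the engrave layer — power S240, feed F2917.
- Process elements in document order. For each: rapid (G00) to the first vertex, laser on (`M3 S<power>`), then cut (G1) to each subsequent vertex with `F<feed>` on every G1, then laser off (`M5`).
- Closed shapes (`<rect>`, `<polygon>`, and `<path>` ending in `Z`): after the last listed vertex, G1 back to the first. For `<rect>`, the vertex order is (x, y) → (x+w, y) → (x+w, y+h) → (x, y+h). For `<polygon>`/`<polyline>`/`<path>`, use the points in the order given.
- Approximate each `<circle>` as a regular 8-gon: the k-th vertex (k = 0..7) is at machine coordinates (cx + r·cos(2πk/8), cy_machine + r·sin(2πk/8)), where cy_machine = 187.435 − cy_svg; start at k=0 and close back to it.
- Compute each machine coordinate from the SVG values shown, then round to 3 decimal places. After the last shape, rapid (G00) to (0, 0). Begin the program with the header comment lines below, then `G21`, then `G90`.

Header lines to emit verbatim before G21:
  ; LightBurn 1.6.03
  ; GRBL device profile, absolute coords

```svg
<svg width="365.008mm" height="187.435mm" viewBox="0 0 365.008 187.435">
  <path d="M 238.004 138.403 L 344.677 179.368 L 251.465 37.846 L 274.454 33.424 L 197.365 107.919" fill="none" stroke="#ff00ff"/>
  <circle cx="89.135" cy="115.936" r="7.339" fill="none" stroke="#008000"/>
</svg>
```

; LightBurn 1.6.03
; GRBL device profile, absolute coords
G21
G90
G00 X238.004 Y49.032
M3 S681
G1 X344.677 Y8.067 F831
G1 X251.465 Y149.589 F831
G1 X274.454 Y154.011 F831
G1 X197.365 Y79.516 F831
M5
G00 X96.474 Y71.499
M3 S240
G1 X94.324 Y76.688 F2917
G1 X89.135 Y78.838 F2917
G1 X83.946 Y76.688 F2917
G1 X81.796 Y71.499 F2917
G1 X83.946 Y66.310 F2917
G1 X89.135 Y64.160 F2917
G1 X94.324 Y66.310 F2917
G1 X96.474 Y71.499 F2917
M5
G00 X0.000 Y0.000

Since the viewBox matches the mm dimensions, user units are millimetres directly. The only transform is the Y-flip y_m = 187.435 − y_svg.

Shape 1 is a open polyline drawn with `<path>`. Its stroke #ff00ff means cut at S681, F831. After flipping Y the toolpath is (238.004,49.032) → (344.677,8.067) → (251.465,149.589) → (274.454,154.011) → (197.365,79.516).

Shape 2 is a circle drawn with `<circle>`. Its stroke #008000 means engrave at S240, F2917. After flipping Y the toolpath is (96.474,71.499) → (94.324,76.688) → (89.135,78.838) → (83.946,76.688) → (81.796,71.499) → (83.946,66.310) → (89.135,64.160) → (94.324,66.310) → (96.474,71.499), returning to the start.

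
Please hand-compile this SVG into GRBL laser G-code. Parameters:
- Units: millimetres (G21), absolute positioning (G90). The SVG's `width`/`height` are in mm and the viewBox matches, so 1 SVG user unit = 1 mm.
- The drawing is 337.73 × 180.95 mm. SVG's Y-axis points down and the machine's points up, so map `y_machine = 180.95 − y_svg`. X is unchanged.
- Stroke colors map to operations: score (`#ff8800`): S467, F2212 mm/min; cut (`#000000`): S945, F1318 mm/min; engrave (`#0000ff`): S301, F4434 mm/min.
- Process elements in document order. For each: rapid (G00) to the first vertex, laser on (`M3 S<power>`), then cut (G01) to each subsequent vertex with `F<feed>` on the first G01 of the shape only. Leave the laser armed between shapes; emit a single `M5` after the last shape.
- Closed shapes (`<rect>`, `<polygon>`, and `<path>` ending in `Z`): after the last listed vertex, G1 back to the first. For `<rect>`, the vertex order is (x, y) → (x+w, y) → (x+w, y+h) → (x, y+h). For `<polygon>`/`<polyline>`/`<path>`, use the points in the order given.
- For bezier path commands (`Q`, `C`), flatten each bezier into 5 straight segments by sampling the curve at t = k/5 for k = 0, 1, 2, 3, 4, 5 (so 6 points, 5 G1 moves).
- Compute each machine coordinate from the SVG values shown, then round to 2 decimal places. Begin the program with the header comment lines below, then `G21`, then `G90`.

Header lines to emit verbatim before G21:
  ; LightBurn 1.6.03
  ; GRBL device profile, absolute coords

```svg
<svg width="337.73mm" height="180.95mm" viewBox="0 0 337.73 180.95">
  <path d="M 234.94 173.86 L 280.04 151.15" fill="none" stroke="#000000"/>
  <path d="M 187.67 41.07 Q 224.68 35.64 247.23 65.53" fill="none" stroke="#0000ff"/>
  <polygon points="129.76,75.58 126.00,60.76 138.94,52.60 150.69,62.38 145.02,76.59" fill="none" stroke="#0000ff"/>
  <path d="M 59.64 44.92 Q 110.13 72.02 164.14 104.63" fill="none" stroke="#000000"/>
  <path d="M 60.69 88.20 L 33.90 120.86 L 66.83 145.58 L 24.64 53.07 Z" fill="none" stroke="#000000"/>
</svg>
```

; LightBurn 1.6.03
; GRBL device profile, absolute coords
G21
G90
G00 X234.94 Y7.09
M3 S945
G01 X280.04 Y29.80 F1318
G00 X187.67 Y139.88
M3 S301
G01 X201.90 Y140.64 F4434
G01 X214.96 Y138.57
G01 X226.88 Y133.68
G01 X237.63 Y125.96
G01 X247.23 Y115.42
G00 X129.76 Y105.37
M3 S301
G01 X126.00 Y120.19 F4434
G01 X138.94 Y128.35
G01 X150.69 Y118.57
G01 X145.02 Y104.36
G01 X129.76 Y105.37
G00 X59.64 Y136.03
M3 S945
G01 X79.98 Y124.97 F1318
G01 X100.60 Y113.47
G01 X121.50 Y101.53
G01 X142.68 Y89.14
G01 X164.14 Y76.32
G00 X60.69 Y92.75
M3 S945
G01 X33.90 Y60.09 F1318
G01 X66.83 Y35.37
G01 X24.64 Y127.88
G01 X60.69 Y92.75
M5

1 u = 1 mm; y_m = 180.95 − y.

[1] `<path>` line segment, #000000→cut S945 F1318: (234.94,7.09) → (280.04,29.80)

[2] `<path>` quadratic bezier, #0000ff→engrave S301 F4434: (187.67,139.88) → (201.90,140.64) → (214.96,138.57) → (226.88,133.68) → (237.63,125.96) → (247.23,115.42)

[3] `<polygon>` regular polygon, #0000ff→engrave S301 F4434: (129.76,105.37) → (126.00,120.19) → (138.94,128.35) → (150.69,118.57) → (145.02,104.36) → (129.76,105.37) (closed)

[4] `<path>` quadratic bezier, #000000→cut S945 F1318: (59.64,136.03) → (79.98,124.97) → (100.60,113.47) → (121.50,101.53) → (142.68,89.14) → (164.14,76.32)

[5] `<path>` closed polygon, #000000→cut S945 F1318: (60.69,92.75) → (33.90,60.09) → (66.83,35.37) → (24.64,127.88) → (60.69,92.75) (closed)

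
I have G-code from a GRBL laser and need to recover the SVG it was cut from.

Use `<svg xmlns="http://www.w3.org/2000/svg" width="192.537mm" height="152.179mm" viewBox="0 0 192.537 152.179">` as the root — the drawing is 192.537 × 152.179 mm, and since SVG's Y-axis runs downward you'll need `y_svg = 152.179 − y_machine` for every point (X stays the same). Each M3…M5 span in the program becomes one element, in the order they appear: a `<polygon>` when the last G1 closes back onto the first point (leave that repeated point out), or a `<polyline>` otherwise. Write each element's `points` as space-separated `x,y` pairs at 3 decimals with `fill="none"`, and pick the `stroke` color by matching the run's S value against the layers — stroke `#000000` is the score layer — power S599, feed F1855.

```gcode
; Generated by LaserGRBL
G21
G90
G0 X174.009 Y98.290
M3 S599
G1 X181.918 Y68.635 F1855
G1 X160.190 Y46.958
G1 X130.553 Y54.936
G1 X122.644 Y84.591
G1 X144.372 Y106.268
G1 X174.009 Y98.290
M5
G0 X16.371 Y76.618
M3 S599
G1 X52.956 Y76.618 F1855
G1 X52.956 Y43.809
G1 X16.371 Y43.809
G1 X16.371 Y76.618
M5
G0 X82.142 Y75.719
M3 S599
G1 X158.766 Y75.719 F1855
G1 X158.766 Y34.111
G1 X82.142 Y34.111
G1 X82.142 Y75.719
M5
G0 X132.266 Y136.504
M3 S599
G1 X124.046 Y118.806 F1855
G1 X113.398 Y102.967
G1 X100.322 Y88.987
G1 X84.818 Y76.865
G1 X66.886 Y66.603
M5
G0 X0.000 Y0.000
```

Each laser-on run becomes one SVG element. Flip Y back into SVG space with y_svg = 152.179 − y_machine. Every run uses S599, so all elements get stroke `#000000` (score).

Run 1: The run returns to its start, so emit a `<polygon>` with points (Y-flipped): 174.009,53.889 181.918,83.544 160.190,105.221 130.553,97.243 122.644,67.588 144.372,45.911.

Run 2: The run returns to its start, so emit a `<polygon>` with points (Y-flipped): 16.371,75.561 52.956,75.561 52.956,108.370 16.371,108.370.

Run 3: The run returns to its start, so emit a `<polygon>` with points (Y-flipped): 82.142,76.460 158.766,76.460 158.766,118.068 82.142,118.068.

Run 4: The run is open, so emit a `<polyline>` with points (Y-flipped): 132.266,15.675 124.046,33.373 113.398,49.212 100.322,63.192 84.818,75.314 66.886,85.576.

<svg xmlns="http://www.w3.org/2000/svg" width="192.537mm" height="152.179mm" viewBox="0 0 192.537 152.179">
  <polygon points="174.009,53.889 181.918,83.544 160.190,105.221 130.553,97.243 122.644,67.588 144.372,45.911" fill="none" stroke="#000000"/>
  <polygon points="16.371,75.561 52.956,75.561 52.956,108.370 16.371,108.370" fill="none" stroke="#000000"/>
  <polygon points="82.142,76.460 158.766,76.460 158.766,118.068 82.142,118.068" fill="none" stroke="#000000"/>
  <polyline points="132.266,15.675 124.046,33.373 113.398,49.212 100.322,63.192 84.818,75.314 66.886,85.576" fill="none" stroke="#000000"/>
</svg>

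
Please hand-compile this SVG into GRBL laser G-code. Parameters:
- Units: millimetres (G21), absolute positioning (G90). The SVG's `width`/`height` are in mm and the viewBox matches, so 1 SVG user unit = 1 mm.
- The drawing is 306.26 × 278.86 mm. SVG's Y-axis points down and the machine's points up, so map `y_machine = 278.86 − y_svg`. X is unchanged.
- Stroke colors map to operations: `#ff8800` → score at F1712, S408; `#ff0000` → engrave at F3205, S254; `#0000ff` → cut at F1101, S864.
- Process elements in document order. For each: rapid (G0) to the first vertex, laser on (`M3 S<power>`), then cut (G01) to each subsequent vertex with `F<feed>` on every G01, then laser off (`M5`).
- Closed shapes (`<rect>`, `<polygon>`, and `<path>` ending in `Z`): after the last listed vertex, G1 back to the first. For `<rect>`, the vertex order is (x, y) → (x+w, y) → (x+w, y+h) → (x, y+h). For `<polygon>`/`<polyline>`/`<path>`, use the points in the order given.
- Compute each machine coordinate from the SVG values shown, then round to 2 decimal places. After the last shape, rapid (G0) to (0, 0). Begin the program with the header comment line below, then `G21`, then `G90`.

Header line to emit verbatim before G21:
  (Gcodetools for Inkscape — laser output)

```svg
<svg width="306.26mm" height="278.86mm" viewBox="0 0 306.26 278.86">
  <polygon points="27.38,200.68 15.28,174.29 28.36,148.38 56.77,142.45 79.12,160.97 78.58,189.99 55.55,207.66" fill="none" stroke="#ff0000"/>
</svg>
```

Since the viewBox matches the mm dimensions, user units are millimetres directly. The only transform is the Y-flip y_m = 278.86 − y_svg.

Shape 1 is a regular polygon drawn with `<polygon>`. Its stroke #ff0000 means engrave at S254, F3205. After flipping Y the toolpath is (27.38,78.18) → (15.28,104.57) → (28.36,130.48) → (56.77,136.41) → (79.12,117.89) → (78.58,88.87) → (55.55,71.20) → (27.38,78.18), returning to the start.

(Gcodetools for Inkscape — laser output)
G21
G90
G0 X27.38 Y78.18
M3 S254
G01 X15.28 Y104.57 F3205
G01 X28.36 Y130.48 F3205
G01 X56.77 Y136.41 F3205
G01 X79.12 Y117.89 F3205
G01 X78.58 Y88.87 F3205
G01 X55.55 Y71.20 F3205
G01 X27.38 Y78.18 F3205
M5
G0 X0.00 Y0.00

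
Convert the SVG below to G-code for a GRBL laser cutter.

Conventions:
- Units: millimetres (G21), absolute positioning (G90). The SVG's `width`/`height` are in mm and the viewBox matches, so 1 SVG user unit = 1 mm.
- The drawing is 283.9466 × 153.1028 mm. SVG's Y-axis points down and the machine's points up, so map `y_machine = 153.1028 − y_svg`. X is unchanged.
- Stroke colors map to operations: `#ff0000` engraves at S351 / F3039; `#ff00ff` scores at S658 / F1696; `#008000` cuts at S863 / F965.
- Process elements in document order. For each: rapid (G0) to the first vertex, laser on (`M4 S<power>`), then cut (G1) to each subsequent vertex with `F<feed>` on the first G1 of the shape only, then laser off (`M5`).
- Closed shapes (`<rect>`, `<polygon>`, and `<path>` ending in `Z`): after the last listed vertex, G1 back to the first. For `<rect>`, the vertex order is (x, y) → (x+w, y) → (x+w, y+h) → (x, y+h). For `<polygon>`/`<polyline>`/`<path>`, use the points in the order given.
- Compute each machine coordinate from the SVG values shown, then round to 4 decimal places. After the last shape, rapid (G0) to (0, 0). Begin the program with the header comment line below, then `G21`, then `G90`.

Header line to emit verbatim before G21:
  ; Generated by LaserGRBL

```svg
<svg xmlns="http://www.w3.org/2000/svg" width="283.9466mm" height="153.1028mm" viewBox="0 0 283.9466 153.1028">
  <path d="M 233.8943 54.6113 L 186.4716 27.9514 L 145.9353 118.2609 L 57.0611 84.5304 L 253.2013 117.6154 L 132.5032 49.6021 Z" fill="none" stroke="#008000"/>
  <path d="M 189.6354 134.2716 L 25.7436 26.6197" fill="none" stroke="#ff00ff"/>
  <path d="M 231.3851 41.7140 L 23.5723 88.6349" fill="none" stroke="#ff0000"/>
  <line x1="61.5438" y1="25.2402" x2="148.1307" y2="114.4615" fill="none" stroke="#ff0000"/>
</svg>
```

viewBox `0 0 283.9466 153.1028` with mm width/height → 1 unit = 1 mm. Flip: y_m = 153.1028 − y_svg.

**Shape 1** — `<path>` closed polygon, stroke `#008000` → cut (S863, F965). Machine vertices: (233.8943,98.4915) → (186.4716,125.1514) → (145.9353,34.8419) → (57.0611,68.5724) → (253.2013,35.4874) → (132.5032,103.5007) → (233.8943,98.4915). Closed: final G1 returns to the first vertex.

**Shape 2** — `<path>` line segment, stroke `#ff00ff` → score (S658, F1696). Machine vertices: (189.6354,18.8312) → (25.7436,126.4831). Open path.

**Shape 3** — `<path>` line segment, stroke `#ff0000` → engrave (S351, F3039). Machine vertices: (231.3851,111.3888) → (23.5723,64.4679). Open path.

**Shape 4** — `<line>` line segment, stroke `#ff0000` → engrave (S351, F3039). Machine vertices: (61.5438,127.8626) → (148.1307,38.6413). Open path.

; Generated by LaserGRBL
G21
G90
G0 X233.8943 Y98.4915
M4 S863
G1 X186.4716 Y125.1514 F965
G1 X145.9353 Y34.8419
G1 X57.0611 Y68.5724
G1 X253.2013 Y35.4874
G1 X132.5032 Y103.5007
G1 X233.8943 Y98.4915
M5
G0 X189.6354 Y18.8312
M4 S658
G1 X25.7436 Y126.4831 F1696
M5
G0 X231.3851 Y111.3888
M4 S351
G1 X23.5723 Y64.4679 F3039
M5
G0 X61.5438 Y127.8626
M4 S351
G1 X148.1307 Y38.6413 F3039
M5
G0 X0.0000 Y0.0000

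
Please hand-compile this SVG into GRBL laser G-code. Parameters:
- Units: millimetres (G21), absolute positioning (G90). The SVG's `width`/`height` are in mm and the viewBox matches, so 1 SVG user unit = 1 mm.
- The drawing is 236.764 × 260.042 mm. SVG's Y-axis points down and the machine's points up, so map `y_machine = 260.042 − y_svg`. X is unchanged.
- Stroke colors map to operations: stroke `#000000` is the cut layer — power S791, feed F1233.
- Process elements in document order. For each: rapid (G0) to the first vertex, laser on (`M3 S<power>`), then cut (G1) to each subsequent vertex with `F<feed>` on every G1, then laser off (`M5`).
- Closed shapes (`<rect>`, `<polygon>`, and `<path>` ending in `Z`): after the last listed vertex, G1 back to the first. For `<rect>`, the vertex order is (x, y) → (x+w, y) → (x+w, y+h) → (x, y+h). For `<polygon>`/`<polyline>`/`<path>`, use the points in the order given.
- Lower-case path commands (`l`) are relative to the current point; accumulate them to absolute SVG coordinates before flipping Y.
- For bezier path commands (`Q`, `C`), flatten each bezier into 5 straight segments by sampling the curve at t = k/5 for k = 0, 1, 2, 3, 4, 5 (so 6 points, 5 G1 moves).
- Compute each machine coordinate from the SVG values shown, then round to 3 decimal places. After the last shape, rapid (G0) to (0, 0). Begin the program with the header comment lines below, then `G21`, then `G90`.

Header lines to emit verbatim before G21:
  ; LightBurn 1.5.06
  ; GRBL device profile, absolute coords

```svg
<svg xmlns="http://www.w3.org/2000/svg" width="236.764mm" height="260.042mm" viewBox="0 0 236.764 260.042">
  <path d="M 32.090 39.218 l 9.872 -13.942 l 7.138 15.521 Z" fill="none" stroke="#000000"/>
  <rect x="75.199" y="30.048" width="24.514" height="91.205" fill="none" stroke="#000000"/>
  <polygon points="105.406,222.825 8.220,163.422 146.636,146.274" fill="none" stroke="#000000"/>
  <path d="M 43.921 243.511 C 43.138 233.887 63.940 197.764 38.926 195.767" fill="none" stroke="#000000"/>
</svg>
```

; LightBurn 1.5.06
; GRBL device profile, absolute coords
G21
G90
G0 X32.090 Y220.824
M3 S791
G1 X41.962 Y234.766 F1233
G1 X49.100 Y219.245 F1233
G1 X32.090 Y220.824 F1233
M5
G0 X75.199 Y229.994
M3 S791
G1 X99.713 Y229.994 F1233
G1 X99.713 Y138.789 F1233
G1 X75.199 Y138.789 F1233
G1 X75.199 Y229.994 F1233
M5
G0 X105.406 Y37.217
M3 S791
G1 X8.220 Y96.620 F1233
G1 X146.636 Y113.768 F1233
G1 X105.406 Y37.217 F1233
M5
G0 X43.921 Y16.531
M3 S791
G1 X45.502 Y25.000 F1233
G1 X49.029 Y36.919 F1233
G1 X51.265 Y49.378 F1233
G1 X48.976 Y59.467 F1233
G1 X38.926 Y64.275 F1233
M5
G0 X0.000 Y0.000

viewBox `0 0 236.764 260.042` with mm width/height → 1 unit = 1 mm. Flip: y_m = 260.042 − y_svg.

**Shape 1** — `<path>` regular polygon, stroke `#000000` → cut (S791, F1233). Machine vertices: (32.090,220.824) → (41.962,234.766) → (49.100,219.245) → (32.090,220.824). Closed: final G1 returns to the first vertex.

**Shape 2** — `<rect>` rectangle, stroke `#000000` → cut (S791, F1233). Machine vertices: (75.199,229.994) → (99.713,229.994) → (99.713,138.789) → (75.199,138.789) → (75.199,229.994). Closed: final G1 returns to the first vertex.

**Shape 3** — `<polygon>` closed polygon, stroke `#000000` → cut (S791, F1233). Machine vertices: (105.406,37.217) → (8.220,96.620) → (146.636,113.768) → (105.406,37.217). Closed: final G1 returns to the first vertex.

**Shape 4** — `<path>` cubic bezier, stroke `#000000` → cut (S791, F1233). Control points (SVG): P0=(43.921,243.511), P1=(43.138,233.887), P2=(63.940,197.764), P3=(38.926,195.767); sampled at t=k/5. Machine vertices: (43.921,16.531) → (45.502,25.000) → (49.029,36.919) → (51.265,49.378) → (48.976,59.467) → (38.926,64.275). Open path.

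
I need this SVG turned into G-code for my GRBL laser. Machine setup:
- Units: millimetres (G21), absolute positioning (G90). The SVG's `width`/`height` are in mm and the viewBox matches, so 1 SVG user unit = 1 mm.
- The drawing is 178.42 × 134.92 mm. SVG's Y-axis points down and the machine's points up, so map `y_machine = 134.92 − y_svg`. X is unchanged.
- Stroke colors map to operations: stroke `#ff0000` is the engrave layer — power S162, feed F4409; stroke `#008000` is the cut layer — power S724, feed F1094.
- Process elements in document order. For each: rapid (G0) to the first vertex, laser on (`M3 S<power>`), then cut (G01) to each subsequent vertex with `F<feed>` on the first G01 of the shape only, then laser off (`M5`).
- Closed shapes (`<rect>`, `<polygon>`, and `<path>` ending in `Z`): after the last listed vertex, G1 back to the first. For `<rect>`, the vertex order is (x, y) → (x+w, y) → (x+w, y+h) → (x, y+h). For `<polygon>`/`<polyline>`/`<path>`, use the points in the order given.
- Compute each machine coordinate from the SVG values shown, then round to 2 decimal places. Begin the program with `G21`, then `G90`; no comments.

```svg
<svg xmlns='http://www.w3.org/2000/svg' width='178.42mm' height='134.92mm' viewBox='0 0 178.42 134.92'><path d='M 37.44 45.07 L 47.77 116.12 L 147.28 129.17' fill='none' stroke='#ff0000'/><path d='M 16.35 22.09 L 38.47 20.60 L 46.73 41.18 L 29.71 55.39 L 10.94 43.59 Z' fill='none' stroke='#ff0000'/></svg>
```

G21
G90
G0 X37.44 Y89.85
M3 S162
G01 X47.77 Y18.80 F4409
G01 X147.28 Y5.75
M5
G0 X16.35 Y112.83
M3 S162
G01 X38.47 Y114.32 F4409
G01 X46.73 Y93.74
G01 X29.71 Y79.53
G01 X10.94 Y91.33
G01 X16.35 Y112.83
M5

viewBox `0 0 178.42 134.92` with mm width/height → 1 unit = 1 mm. Flip: y_m = 134.92 − y_svg.

**Shape 1** — `<path>` open polyline, stroke `#ff0000` → engrave (S162, F4409). Machine vertices: (37.44,89.85) → (47.77,18.80) → (147.28,5.75). Open path.

**Shape 2** — `<path>` regular polygon, stroke `#ff0000` → engrave (S162, F4409). Machine vertices: (16.35,112.83) → (38.47,114.32) → (46.73,93.74) → (29.71,79.53) → (10.94,91.33) → (16.35,112.83). Closed: final G1 returns to the first vertex.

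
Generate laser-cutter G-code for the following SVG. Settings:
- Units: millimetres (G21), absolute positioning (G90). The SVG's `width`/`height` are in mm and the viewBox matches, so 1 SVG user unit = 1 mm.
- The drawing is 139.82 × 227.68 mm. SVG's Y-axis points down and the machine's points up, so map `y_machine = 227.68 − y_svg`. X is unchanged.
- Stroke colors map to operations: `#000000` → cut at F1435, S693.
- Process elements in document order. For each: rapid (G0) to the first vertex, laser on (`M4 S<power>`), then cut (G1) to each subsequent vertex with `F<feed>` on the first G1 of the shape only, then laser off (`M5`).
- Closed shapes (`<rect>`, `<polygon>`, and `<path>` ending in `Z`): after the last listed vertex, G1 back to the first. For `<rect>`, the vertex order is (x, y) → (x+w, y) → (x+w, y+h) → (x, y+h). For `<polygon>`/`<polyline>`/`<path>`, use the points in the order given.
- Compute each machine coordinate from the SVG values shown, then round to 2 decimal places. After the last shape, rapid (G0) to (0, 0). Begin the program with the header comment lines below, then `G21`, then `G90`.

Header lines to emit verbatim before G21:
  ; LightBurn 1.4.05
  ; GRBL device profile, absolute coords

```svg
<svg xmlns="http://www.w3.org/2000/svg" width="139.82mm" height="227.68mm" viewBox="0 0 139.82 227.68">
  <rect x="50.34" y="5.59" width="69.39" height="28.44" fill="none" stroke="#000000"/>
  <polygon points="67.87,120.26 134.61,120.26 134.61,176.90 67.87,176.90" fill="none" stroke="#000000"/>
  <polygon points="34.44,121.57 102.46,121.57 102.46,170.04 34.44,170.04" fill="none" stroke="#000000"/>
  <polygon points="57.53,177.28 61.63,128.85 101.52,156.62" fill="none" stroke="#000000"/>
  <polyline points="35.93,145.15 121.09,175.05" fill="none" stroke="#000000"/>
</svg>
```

viewBox `0 0 139.82 227.68` with mm width/height → 1 unit = 1 mm. Flip: y_m = 227.68 − y_svg.

**Shape 1** — `<rect>` rectangle, stroke `#000000` → cut (S693, F1435). Machine vertices: (50.34,222.09) → (119.73,222.09) → (119.73,193.65) → (50.34,193.65) → (50.34,222.09). Closed: final G1 returns to the first vertex.

**Shape 2** — `<polygon>` rectangle, stroke `#000000` → cut (S693, F1435). Machine vertices: (67.87,107.42) → (134.61,107.42) → (134.61,50.78) → (67.87,50.78) → (67.87,107.42). Closed: final G1 returns to the first vertex.

**Shape 3** — `<polygon>` rectangle, stroke `#000000` → cut (S693, F1435). Machine vertices: (34.44,106.11) → (102.46,106.11) → (102.46,57.64) → (34.44,57.64) → (34.44,106.11). Closed: final G1 returns to the first vertex.

**Shape 4** — `<polygon>` regular polygon, stroke `#000000` → cut (S693, F1435). Machine vertices: (57.53,50.40) → (61.63,98.83) → (101.52,71.06) → (57.53,50.40). Closed: final G1 returns to the first vertex.

**Shape 5** — `<polyline>` line segment, stroke `#000000` → cut (S693, F1435). Machine vertices: (35.93,82.53) → (121.09,52.63). Open path.

; LightBurn 1.4.05
; GRBL device profile, absolute coords
G21
G90
G0 X50.34 Y222.09
M4 S693
G1 X119.73 Y222.09 F1435
G1 X119.73 Y193.65
G1 X50.34 Y193.65
G1 X50.34 Y222.09
M5
G0 X67.87 Y107.42
M4 S693
G1 X134.61 Y107.42 F1435
G1 X134.61 Y50.78
G1 X67.87 Y50.78
G1 X67.87 Y107.42
M5
G0 X34.44 Y106.11
M4 S693
G1 X102.46 Y106.11 F1435
G1 X102.46 Y57.64
G1 X34.44 Y57.64
G1 X34.44 Y106.11
M5
G0 X57.53 Y50.40
M4 S693
G1 X61.63 Y98.83 F1435
G1 X101.52 Y71.06
G1 X57.53 Y50.40
M5
G0 X35.93 Y82.53
M4 S693
G1 X121.09 Y52.63 F1435
M5
G0 X0.00 Y0.00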